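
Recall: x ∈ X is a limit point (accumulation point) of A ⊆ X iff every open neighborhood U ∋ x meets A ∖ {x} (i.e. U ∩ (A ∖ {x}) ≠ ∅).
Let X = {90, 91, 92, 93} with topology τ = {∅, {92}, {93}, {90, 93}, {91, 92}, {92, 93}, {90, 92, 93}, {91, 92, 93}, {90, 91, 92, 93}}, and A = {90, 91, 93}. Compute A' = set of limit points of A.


A' = {90}

For each x ∈ X, list the open sets U ∈ τ with x ∈ U, then check whether U ∩ (A ∖ {x}) ≠ ∅ for every such U.
  x = 90: opens ∋ x are {90, 93}, {90, 92, 93}, {90, 91, 92, 93}; each meets A ∖ {90}, so x IS a limit point.
  x = 91: open {91, 92} ∋ x has {91, 92} ∩ (A ∖ {91}) = ∅, so x is NOT a limit point.
  x = 92: open {92} ∋ x has {92} ∩ (A ∖ {92}) = ∅, so x is NOT a limit point.
  x = 93: open {93} ∋ x has {93} ∩ (A ∖ {93}) = ∅, so x is NOT a limit point.
Collecting: A' = {90}.


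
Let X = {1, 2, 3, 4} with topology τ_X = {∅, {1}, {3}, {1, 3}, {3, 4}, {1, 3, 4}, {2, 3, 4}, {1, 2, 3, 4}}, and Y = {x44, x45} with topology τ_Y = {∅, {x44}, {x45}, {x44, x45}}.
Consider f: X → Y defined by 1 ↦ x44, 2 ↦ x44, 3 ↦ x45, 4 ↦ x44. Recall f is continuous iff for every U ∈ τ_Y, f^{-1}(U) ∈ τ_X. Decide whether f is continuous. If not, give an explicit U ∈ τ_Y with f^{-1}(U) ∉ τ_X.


f is NOT continuous.

Compute f^{-1}(U) for each U ∈ τ_Y:
  U = ∅: f^{-1}(U) = ∅ ∈ τ_X ✓.
  U = {x44}: f^{-1}(U) = {1, 2, 4} ∉ τ_X ✗.
  U = {x45}: f^{-1}(U) = {3} ∈ τ_X ✓.
  U = {x44, x45}: f^{-1}(U) = {1, 2, 3, 4} ∈ τ_X ✓.
Found U = {x44} with f^{-1}(U) = {1, 2, 4} not in τ_X. Therefore f is NOT continuous.


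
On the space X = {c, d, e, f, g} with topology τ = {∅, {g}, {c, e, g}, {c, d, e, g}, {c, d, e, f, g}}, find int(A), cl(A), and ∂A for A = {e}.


int(A) = ∅, cl(A) = {c, d, e, f}, ∂A = {c, d, e, f}.

Closed sets in (X, τ) are complements of opens:
  closed(X, τ) = {∅, {f}, {d, f}, {c, d, e, f}, {c, d, e, f, g}}.
int(A) = ⋃ {U ∈ τ : U ⊆ A}. Opens contained in A: ∅.
Taking the union of these: int(A) = ∅.
cl(A) = ⋂ {C closed : A ⊆ C}. Closed sets containing A: {c, d, e, f}, {c, d, e, f, g}.
Intersecting these: cl(A) = {c, d, e, f}.
∂A = cl(A) ∖ int(A) = {c, d, e, f} ∖ ∅ = {c, d, e, f}.


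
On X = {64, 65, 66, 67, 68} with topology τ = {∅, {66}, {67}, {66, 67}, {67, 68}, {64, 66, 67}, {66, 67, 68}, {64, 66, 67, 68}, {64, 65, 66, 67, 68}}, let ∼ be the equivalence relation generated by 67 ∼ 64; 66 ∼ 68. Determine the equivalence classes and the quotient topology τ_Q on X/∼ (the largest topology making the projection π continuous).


X/∼ = {[64=67], [65], [66=68]}; |τ_Q| = 3.

Equivalence classes: [64=67], [65], [66=68].
Quotient map π: X → X/∼ sends 64 ↦ [64=67], 65 ↦ [65], 66 ↦ [66=68], 67 ↦ [64=67], 68 ↦ [66=68].
For each subset V ⊆ X/∼, compute π^{-1}(V) ⊆ X and check whether π^{-1}(V) ∈ τ. V is open in τ_Q iff π^{-1}(V) ∈ τ.
  V = {}: π^{-1}(V) = ∅ ∈ τ ✓.
  V = {[64=67]}: π^{-1}(V) = {64, 67} ∉ τ ✗.
  V = {[65]}: π^{-1}(V) = {65} ∉ τ ✗.
  V = {[64=67], [65]}: π^{-1}(V) = {64, 65, 67} ∉ τ ✗.
  V = {[66=68]}: π^{-1}(V) = {66, 68} ∉ τ ✗.
  V = {[64=67], [66=68]}: π^{-1}(V) = {64, 66, 67, 68} ∈ τ ✓.
  V = {[65], [66=68]}: π^{-1}(V) = {65, 66, 68} ∉ τ ✗.
  V = {[64=67], [65], [66=68]}: π^{-1}(V) = {64, 65, 66, 67, 68} ∈ τ ✓.
Open sets in the quotient: τ_Q = {{}, {[64=67], [66=68]}, {[64=67], [65], [66=68]}} (3 elements).


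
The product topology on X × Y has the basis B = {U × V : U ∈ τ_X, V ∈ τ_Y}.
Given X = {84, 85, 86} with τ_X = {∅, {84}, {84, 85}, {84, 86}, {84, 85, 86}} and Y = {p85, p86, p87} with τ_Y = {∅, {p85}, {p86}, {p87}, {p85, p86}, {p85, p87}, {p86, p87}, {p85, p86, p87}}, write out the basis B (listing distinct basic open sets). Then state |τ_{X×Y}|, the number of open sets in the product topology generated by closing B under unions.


Basis B = {∅ × ∅, {84} × {p85}, {84} × {p86}, {84} × {p87}, {84} × {p85, p86}, {84} × {p85, p87}, {84, 85} × {p85}, {84, 86} × {p85}, {84} × {p86, p87}, {84, 85} × {p86}, {84, 86} × {p86}, {84, 85} × {p87}, {84, 86} × {p87}, {84} × {p85, p86, p87}, {84, 85, 86} × {p85}, {84, 85, 86} × {p86}, {84, 85, 86} × {p87}, {84, 85} × {p85, p86}, {84, 86} × {p85, p86}, {84, 85} × {p85, p87}, {84, 86} × {p85, p87}, {84, 85} × {p86, p87}, {84, 86} × {p86, p87}, {84, 85} × {p85, p86, p87}, {84, 86} × {p85, p86, p87}, {84, 85, 86} × {p85, p86}, {84, 85, 86} × {p85, p87}, {84, 85, 86} × {p86, p87}, {84, 85, 86} × {p85, p86, p87}}; |τ_{X×Y}| = 125.

Enumerate products U × V with U ∈ τ_X, V ∈ τ_Y (deduplicated):
  ∅ × ∅ = {} (∅)
  {84} × {p85} = {(84,p85)}
  {84} × {p86} = {(84,p86)}
  {84} × {p87} = {(84,p87)}
  {84} × {p85, p86} = {(84,p85), (84,p86)}
  {84} × {p85, p87} = {(84,p85), (84,p87)}
  {84, 85} × {p85} = {(84,p85), (85,p85)}
  {84, 86} × {p85} = {(84,p85), (86,p85)}
  {84} × {p86, p87} = {(84,p86), (84,p87)}
  {84, 85} × {p86} = {(84,p86), (85,p86)}
  {84, 86} × {p86} = {(84,p86), (86,p86)}
  {84, 85} × {p87} = {(84,p87), (85,p87)}
  {84, 86} × {p87} = {(84,p87), (86,p87)}
  {84} × {p85, p86, p87} = {(84,p85), (84,p86), (84,p87)}
  {84, 85, 86} × {p85} = {(84,p85), (85,p85), (86,p85)}
  {84, 85, 86} × {p86} = {(84,p86), (85,p86), (86,p86)}
  {84, 85, 86} × {p87} = {(84,p87), (85,p87), (86,p87)}
  {84, 85} × {p85, p86} = {(84,p85), (84,p86), (85,p85), (85,p86)}
  {84, 86} × {p85, p86} = {(84,p85), (84,p86), (86,p85), (86,p86)}
  {84, 85} × {p85, p87} = {(84,p85), (84,p87), (85,p85), (85,p87)}
  {84, 86} × {p85, p87} = {(84,p85), (84,p87), (86,p85), (86,p87)}
  {84, 85} × {p86, p87} = {(84,p86), (84,p87), (85,p86), (85,p87)}
  {84, 86} × {p86, p87} = {(84,p86), (84,p87), (86,p86), (86,p87)}
  {84, 85} × {p85, p86, p87} = {(84,p85), (84,p86), (84,p87), (85,p85), (85,p86), (85,p87)}
  {84, 86} × {p85, p86, p87} = {(84,p85), (84,p86), (84,p87), (86,p85), (86,p86), (86,p87)}
  {84, 85, 86} × {p85, p86} = {(84,p85), (84,p86), (85,p85), (85,p86), (86,p85), (86,p86)}
  {84, 85, 86} × {p85, p87} = {(84,p85), (84,p87), (85,p85), (85,p87), (86,p85), (86,p87)}
  {84, 85, 86} × {p86, p87} = {(84,p86), (84,p87), (85,p86), (85,p87), (86,p86), (86,p87)}
  {84, 85, 86} × {p85, p86, p87} = {(84,p85), (84,p86), (84,p87), (85,p85), (85,p86), (85,p87), (86,p85), (86,p86), (86,p87)}
These 29 distinct sets form the basis B.
Close under arbitrary unions to get τ_{X×Y}; counting gives |τ_{X×Y}| = 125.


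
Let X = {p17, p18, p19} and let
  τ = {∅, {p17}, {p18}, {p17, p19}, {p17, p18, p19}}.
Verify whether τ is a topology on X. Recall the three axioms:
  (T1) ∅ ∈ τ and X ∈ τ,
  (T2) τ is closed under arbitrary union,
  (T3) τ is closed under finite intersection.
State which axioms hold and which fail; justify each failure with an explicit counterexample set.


τ is NOT a topology on X.

Axiom (T1): ∅ ∈ τ? Yes; X ∈ τ? Yes.
Axiom (T2/T3): check pairwise unions and intersections of members of τ.
Counterexample for (T2): {p17} ∪ {p18} = {p17, p18} ∉ τ. Therefore τ is NOT a topology.


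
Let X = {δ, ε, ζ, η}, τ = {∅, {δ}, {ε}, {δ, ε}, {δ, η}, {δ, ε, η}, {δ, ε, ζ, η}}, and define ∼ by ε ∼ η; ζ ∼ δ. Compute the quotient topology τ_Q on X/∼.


X/∼ = {[δ=ζ], [ε=η]}; |τ_Q| = 2.

Equivalence classes: [δ=ζ], [ε=η].
Quotient map π: X → X/∼ sends δ ↦ [δ=ζ], ε ↦ [ε=η], ζ ↦ [δ=ζ], η ↦ [ε=η].
For each subset V ⊆ X/∼, compute π^{-1}(V) ⊆ X and check whether π^{-1}(V) ∈ τ. V is open in τ_Q iff π^{-1}(V) ∈ τ.
  V = {}: π^{-1}(V) = ∅ ∈ τ ✓.
  V = {[δ=ζ]}: π^{-1}(V) = {δ, ζ} ∉ τ ✗.
  V = {[ε=η]}: π^{-1}(V) = {ε, η} ∉ τ ✗.
  V = {[δ=ζ], [ε=η]}: π^{-1}(V) = {δ, ε, ζ, η} ∈ τ ✓.
Open sets in the quotient: τ_Q = {{}, {[δ=ζ], [ε=η]}} (2 elements).


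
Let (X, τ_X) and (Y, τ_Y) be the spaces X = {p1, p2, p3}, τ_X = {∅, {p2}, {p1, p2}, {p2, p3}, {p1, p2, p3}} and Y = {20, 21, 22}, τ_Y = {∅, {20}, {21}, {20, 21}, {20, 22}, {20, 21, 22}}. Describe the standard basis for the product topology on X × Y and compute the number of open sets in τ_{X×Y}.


Basis B = {∅ × ∅, {p2} × {20}, {p2} × {21}, {p1, p2} × {20}, {p1, p2} × {21}, {p2} × {20, 21}, {p2} × {20, 22}, {p2, p3} × {20}, {p2, p3} × {21}, {p1, p2, p3} × {20}, {p1, p2, p3} × {21}, {p2} × {20, 21, 22}, {p1, p2} × {20, 21}, {p1, p2} × {20, 22}, {p2, p3} × {20, 21}, {p2, p3} × {20, 22}, {p1, p2} × {20, 21, 22}, {p1, p2, p3} × {20, 21}, {p1, p2, p3} × {20, 22}, {p2, p3} × {20, 21, 22}, {p1, p2, p3} × {20, 21, 22}}; |τ_{X×Y}| = 70.

Enumerate products U × V with U ∈ τ_X, V ∈ τ_Y (deduplicated):
  ∅ × ∅ = {} (∅)
  {p2} × {20} = {(p2,20)}
  {p2} × {21} = {(p2,21)}
  {p1, p2} × {20} = {(p1,20), (p2,20)}
  {p1, p2} × {21} = {(p1,21), (p2,21)}
  {p2} × {20, 21} = {(p2,20), (p2,21)}
  {p2} × {20, 22} = {(p2,20), (p2,22)}
  {p2, p3} × {20} = {(p2,20), (p3,20)}
  {p2, p3} × {21} = {(p2,21), (p3,21)}
  {p1, p2, p3} × {20} = {(p1,20), (p2,20), (p3,20)}
  {p1, p2, p3} × {21} = {(p1,21), (p2,21), (p3,21)}
  {p2} × {20, 21, 22} = {(p2,20), (p2,21), (p2,22)}
  {p1, p2} × {20, 21} = {(p1,20), (p1,21), (p2,20), (p2,21)}
  {p1, p2} × {20, 22} = {(p1,20), (p1,22), (p2,20), (p2,22)}
  {p2, p3} × {20, 21} = {(p2,20), (p2,21), (p3,20), (p3,21)}
  {p2, p3} × {20, 22} = {(p2,20), (p2,22), (p3,20), (p3,22)}
  {p1, p2} × {20, 21, 22} = {(p1,20), (p1,21), (p1,22), (p2,20), (p2,21), (p2,22)}
  {p1, p2, p3} × {20, 21} = {(p1,20), (p1,21), (p2,20), (p2,21), (p3,20), (p3,21)}
  {p1, p2, p3} × {20, 22} = {(p1,20), (p1,22), (p2,20), (p2,22), (p3,20), (p3,22)}
  {p2, p3} × {20, 21, 22} = {(p2,20), (p2,21), (p2,22), (p3,20), (p3,21), (p3,22)}
  {p1, p2, p3} × {20, 21, 22} = {(p1,20), (p1,21), (p1,22), (p2,20), (p2,21), (p2,22), (p3,20), (p3,21), (p3,22)}
These 21 distinct sets form the basis B.
Close under arbitrary unions to get τ_{X×Y}; counting gives |τ_{X×Y}| = 70.


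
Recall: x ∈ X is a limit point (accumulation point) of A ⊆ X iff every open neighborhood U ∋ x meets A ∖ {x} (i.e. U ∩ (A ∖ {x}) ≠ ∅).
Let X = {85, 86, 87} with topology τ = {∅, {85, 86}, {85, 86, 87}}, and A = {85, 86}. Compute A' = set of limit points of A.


A' = {85, 86, 87}

For each x ∈ X, list the open sets U ∈ τ with x ∈ U, then check whether U ∩ (A ∖ {x}) ≠ ∅ for every such U.
  x = 85: opens ∋ x are {85, 86}, {85, 86, 87}; each meets A ∖ {85}, so x IS a limit point.
  x = 86: opens ∋ x are {85, 86}, {85, 86, 87}; each meets A ∖ {86}, so x IS a limit point.
  x = 87: opens ∋ x are {85, 86, 87}; each meets A ∖ {87}, so x IS a limit point.
Collecting: A' = {85, 86, 87}.


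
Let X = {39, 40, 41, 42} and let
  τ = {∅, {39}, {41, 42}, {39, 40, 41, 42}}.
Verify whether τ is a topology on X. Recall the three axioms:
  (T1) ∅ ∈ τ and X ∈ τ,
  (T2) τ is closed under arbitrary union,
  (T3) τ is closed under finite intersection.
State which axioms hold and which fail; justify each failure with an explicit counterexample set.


τ is NOT a topology on X.

Axiom (T1): ∅ ∈ τ? Yes; X ∈ τ? Yes.
Axiom (T2/T3): check pairwise unions and intersections of members of τ.
Counterexample for (T2): {39} ∪ {41, 42} = {39, 41, 42} ∉ τ. Therefore τ is NOT a topology.


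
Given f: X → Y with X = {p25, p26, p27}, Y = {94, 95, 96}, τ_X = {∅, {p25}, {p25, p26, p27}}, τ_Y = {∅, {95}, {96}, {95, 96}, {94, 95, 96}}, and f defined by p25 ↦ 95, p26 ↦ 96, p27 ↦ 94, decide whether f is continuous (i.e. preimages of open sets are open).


f is NOT continuous.

Compute f^{-1}(U) for each U ∈ τ_Y:
  U = ∅: f^{-1}(U) = ∅ ∈ τ_X ✓.
  U = {95}: f^{-1}(U) = {p25} ∈ τ_X ✓.
  U = {96}: f^{-1}(U) = {p26} ∉ τ_X ✗.
  U = {95, 96}: f^{-1}(U) = {p25, p26} ∉ τ_X ✗.
  U = {94, 95, 96}: f^{-1}(U) = {p25, p26, p27} ∈ τ_X ✓.
Found U = {96} with f^{-1}(U) = {p26} not in τ_X. Therefore f is NOT continuous.


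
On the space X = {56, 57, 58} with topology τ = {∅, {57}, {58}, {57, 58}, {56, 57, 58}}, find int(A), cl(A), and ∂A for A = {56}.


int(A) = ∅, cl(A) = {56}, ∂A = {56}.

Closed sets in (X, τ) are complements of opens:
  closed(X, τ) = {∅, {56}, {56, 57}, {56, 58}, {56, 57, 58}}.
int(A) = ⋃ {U ∈ τ : U ⊆ A}. Opens contained in A: ∅.
Taking the union of these: int(A) = ∅.
cl(A) = ⋂ {C closed : A ⊆ C}. Closed sets containing A: {56}, {56, 57}, {56, 58}, {56, 57, 58}.
Intersecting these: cl(A) = {56}.
∂A = cl(A) ∖ int(A) = {56} ∖ ∅ = {56}.


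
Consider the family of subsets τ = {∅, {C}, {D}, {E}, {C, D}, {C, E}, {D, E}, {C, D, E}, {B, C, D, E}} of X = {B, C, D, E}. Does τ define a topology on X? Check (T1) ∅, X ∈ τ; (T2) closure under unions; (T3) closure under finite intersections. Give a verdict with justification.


τ IS a topology on X.

Axiom (T1): ∅ ∈ τ? Yes; X ∈ τ? Yes.
Axiom (T2/T3): check pairwise unions and intersections of members of τ.
All pairwise intersections and unions checked — each lies in τ. Therefore τ satisfies (T1), (T2), (T3): it IS a topology on X.


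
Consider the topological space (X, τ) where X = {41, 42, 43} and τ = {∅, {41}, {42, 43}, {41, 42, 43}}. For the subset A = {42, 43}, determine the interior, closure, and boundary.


int(A) = {42, 43}, cl(A) = {42, 43}, ∂A = ∅.

Closed sets in (X, τ) are complements of opens:
  closed(X, τ) = {∅, {41}, {42, 43}, {41, 42, 43}}.
int(A) = ⋃ {U ∈ τ : U ⊆ A}. Opens contained in A: ∅, {42, 43}.
Taking the union of these: int(A) = {42, 43}.
cl(A) = ⋂ {C closed : A ⊆ C}. Closed sets containing A: {42, 43}, {41, 42, 43}.
Intersecting these: cl(A) = {42, 43}.
∂A = cl(A) ∖ int(A) = {42, 43} ∖ {42, 43} = ∅.


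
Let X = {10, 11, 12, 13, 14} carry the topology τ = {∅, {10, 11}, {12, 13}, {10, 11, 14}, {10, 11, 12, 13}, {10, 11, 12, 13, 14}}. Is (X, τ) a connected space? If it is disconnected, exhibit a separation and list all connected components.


(X, τ) is disconnected; components = [{12, 13}, {10, 11, 14}].

Find clopen sets (U ∈ τ with X ∖ U ∈ τ):
  U = ∅, X ∖ U = {10, 11, 12, 13, 14} — both open, so U is clopen.
  U = {12, 13}, X ∖ U = {10, 11, 14} — both open, so U is clopen.
  U = {10, 11, 14}, X ∖ U = {12, 13} — both open, so U is clopen.
  U = {10, 11, 12, 13, 14}, X ∖ U = ∅ — both open, so U is clopen.
Nontrivial clopen(s) exist: e.g. {10, 11, 14}. So (X, τ) is disconnected.
Compute connected components by grouping points that agree on all clopens:
  component: {12, 13}
  component: {10, 11, 14}


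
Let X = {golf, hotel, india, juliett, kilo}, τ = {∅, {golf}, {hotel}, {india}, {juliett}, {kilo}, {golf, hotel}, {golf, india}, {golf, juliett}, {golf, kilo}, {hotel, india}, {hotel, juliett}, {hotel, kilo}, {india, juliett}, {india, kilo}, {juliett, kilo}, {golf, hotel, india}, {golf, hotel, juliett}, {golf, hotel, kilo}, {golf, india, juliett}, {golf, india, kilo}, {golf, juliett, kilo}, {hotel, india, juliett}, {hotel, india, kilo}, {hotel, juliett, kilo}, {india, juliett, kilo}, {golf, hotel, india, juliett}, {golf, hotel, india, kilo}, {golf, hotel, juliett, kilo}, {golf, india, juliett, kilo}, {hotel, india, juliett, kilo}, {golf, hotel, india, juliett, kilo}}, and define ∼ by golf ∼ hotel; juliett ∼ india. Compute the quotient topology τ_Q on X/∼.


X/∼ = {[golf=hotel], [india=juliett], [kilo]}; |τ_Q| = 8.

Equivalence classes: [golf=hotel], [india=juliett], [kilo].
Quotient map π: X → X/∼ sends golf ↦ [golf=hotel], hotel ↦ [golf=hotel], india ↦ [india=juliett], juliett ↦ [india=juliett], kilo ↦ [kilo].
For each subset V ⊆ X/∼, compute π^{-1}(V) ⊆ X and check whether π^{-1}(V) ∈ τ. V is open in τ_Q iff π^{-1}(V) ∈ τ.
  V = {}: π^{-1}(V) = ∅ ∈ τ ✓.
  V = {[golf=hotel]}: π^{-1}(V) = {golf, hotel} ∈ τ ✓.
  V = {[india=juliett]}: π^{-1}(V) = {india, juliett} ∈ τ ✓.
  V = {[golf=hotel], [india=juliett]}: π^{-1}(V) = {golf, hotel, india, juliett} ∈ τ ✓.
  V = {[kilo]}: π^{-1}(V) = {kilo} ∈ τ ✓.
  V = {[golf=hotel], [kilo]}: π^{-1}(V) = {golf, hotel, kilo} ∈ τ ✓.
  V = {[india=juliett], [kilo]}: π^{-1}(V) = {india, juliett, kilo} ∈ τ ✓.
  V = {[golf=hotel], [india=juliett], [kilo]}: π^{-1}(V) = {golf, hotel, india, juliett, kilo} ∈ τ ✓.
Open sets in the quotient: τ_Q = {{}, {[golf=hotel]}, {[india=juliett]}, {[golf=hotel], [india=juliett]}, {[kilo]}, {[golf=hotel], [kilo]}, {[india=juliett], [kilo]}, {[golf=hotel], [india=juliett], [kilo]}} (8 elements).


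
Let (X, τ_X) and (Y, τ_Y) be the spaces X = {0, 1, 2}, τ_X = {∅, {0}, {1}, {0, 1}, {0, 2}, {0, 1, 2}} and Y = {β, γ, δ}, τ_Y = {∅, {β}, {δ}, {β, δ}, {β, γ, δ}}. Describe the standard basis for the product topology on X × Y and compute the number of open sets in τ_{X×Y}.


Basis B = {∅ × ∅, {0} × {β}, {0} × {δ}, {1} × {β}, {1} × {δ}, {0} × {β, δ}, {0, 1} × {β}, {0, 2} × {β}, {0, 1} × {δ}, {0, 2} × {δ}, {1} × {β, δ}, {0} × {β, γ, δ}, {0, 1, 2} × {β}, {0, 1, 2} × {δ}, {1} × {β, γ, δ}, {0, 1} × {β, δ}, {0, 2} × {β, δ}, {0, 1} × {β, γ, δ}, {0, 2} × {β, γ, δ}, {0, 1, 2} × {β, δ}, {0, 1, 2} × {β, γ, δ}}; |τ_{X×Y}| = 70.

Enumerate products U × V with U ∈ τ_X, V ∈ τ_Y (deduplicated):
  ∅ × ∅ = {} (∅)
  {0} × {β} = {(0,β)}
  {0} × {δ} = {(0,δ)}
  {1} × {β} = {(1,β)}
  {1} × {δ} = {(1,δ)}
  {0} × {β, δ} = {(0,β), (0,δ)}
  {0, 1} × {β} = {(0,β), (1,β)}
  {0, 2} × {β} = {(0,β), (2,β)}
  {0, 1} × {δ} = {(0,δ), (1,δ)}
  {0, 2} × {δ} = {(0,δ), (2,δ)}
  {1} × {β, δ} = {(1,β), (1,δ)}
  {0} × {β, γ, δ} = {(0,β), (0,γ), (0,δ)}
  {0, 1, 2} × {β} = {(0,β), (1,β), (2,β)}
  {0, 1, 2} × {δ} = {(0,δ), (1,δ), (2,δ)}
  {1} × {β, γ, δ} = {(1,β), (1,γ), (1,δ)}
  {0, 1} × {β, δ} = {(0,β), (0,δ), (1,β), (1,δ)}
  {0, 2} × {β, δ} = {(0,β), (0,δ), (2,β), (2,δ)}
  {0, 1} × {β, γ, δ} = {(0,β), (0,γ), (0,δ), (1,β), (1,γ), (1,δ)}
  {0, 2} × {β, γ, δ} = {(0,β), (0,γ), (0,δ), (2,β), (2,γ), (2,δ)}
  {0, 1, 2} × {β, δ} = {(0,β), (0,δ), (1,β), (1,δ), (2,β), (2,δ)}
  {0, 1, 2} × {β, γ, δ} = {(0,β), (0,γ), (0,δ), (1,β), (1,γ), (1,δ), (2,β), (2,γ), (2,δ)}
These 21 distinct sets form the basis B.
Close under arbitrary unions to get τ_{X×Y}; counting gives |τ_{X×Y}| = 70.


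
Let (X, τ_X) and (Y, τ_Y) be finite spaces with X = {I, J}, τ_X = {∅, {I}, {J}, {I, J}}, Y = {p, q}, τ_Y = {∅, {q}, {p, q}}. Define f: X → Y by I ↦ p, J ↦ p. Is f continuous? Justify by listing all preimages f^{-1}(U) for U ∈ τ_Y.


f IS continuous.

Compute f^{-1}(U) for each U ∈ τ_Y:
  U = ∅: f^{-1}(U) = ∅ ∈ τ_X ✓.
  U = {q}: f^{-1}(U) = ∅ ∈ τ_X ✓.
  U = {p, q}: f^{-1}(U) = {I, J} ∈ τ_X ✓.
Every preimage lies in τ_X, so f IS continuous.


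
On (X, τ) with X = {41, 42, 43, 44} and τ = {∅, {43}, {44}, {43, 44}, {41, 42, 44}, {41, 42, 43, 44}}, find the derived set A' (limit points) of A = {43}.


A' = ∅

For each x ∈ X, list the open sets U ∈ τ with x ∈ U, then check whether U ∩ (A ∖ {x}) ≠ ∅ for every such U.
  x = 41: open {41, 42, 44} ∋ x has {41, 42, 44} ∩ (A ∖ {41}) = ∅, so x is NOT a limit point.
  x = 42: open {41, 42, 44} ∋ x has {41, 42, 44} ∩ (A ∖ {42}) = ∅, so x is NOT a limit point.
  x = 43: open {43} ∋ x has {43} ∩ (A ∖ {43}) = ∅, so x is NOT a limit point.
  x = 44: open {44} ∋ x has {44} ∩ (A ∖ {44}) = ∅, so x is NOT a limit point.
Collecting: A' = ∅.


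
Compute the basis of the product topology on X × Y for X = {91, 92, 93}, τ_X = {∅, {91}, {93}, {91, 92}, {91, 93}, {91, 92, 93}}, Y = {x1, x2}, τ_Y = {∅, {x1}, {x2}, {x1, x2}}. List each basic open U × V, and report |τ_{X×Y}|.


Basis B = {∅ × ∅, {91} × {x1}, {91} × {x2}, {93} × {x1}, {93} × {x2}, {91} × {x1, x2}, {91, 92} × {x1}, {91, 93} × {x1}, {91, 92} × {x2}, {91, 93} × {x2}, {93} × {x1, x2}, {91, 92, 93} × {x1}, {91, 92, 93} × {x2}, {91, 92} × {x1, x2}, {91, 93} × {x1, x2}, {91, 92, 93} × {x1, x2}}; |τ_{X×Y}| = 36.

Enumerate products U × V with U ∈ τ_X, V ∈ τ_Y (deduplicated):
  ∅ × ∅ = {} (∅)
  {91} × {x1} = {(91,x1)}
  {91} × {x2} = {(91,x2)}
  {93} × {x1} = {(93,x1)}
  {93} × {x2} = {(93,x2)}
  {91} × {x1, x2} = {(91,x1), (91,x2)}
  {91, 92} × {x1} = {(91,x1), (92,x1)}
  {91, 93} × {x1} = {(91,x1), (93,x1)}
  {91, 92} × {x2} = {(91,x2), (92,x2)}
  {91, 93} × {x2} = {(91,x2), (93,x2)}
  {93} × {x1, x2} = {(93,x1), (93,x2)}
  {91, 92, 93} × {x1} = {(91,x1), (92,x1), (93,x1)}
  {91, 92, 93} × {x2} = {(91,x2), (92,x2), (93,x2)}
  {91, 92} × {x1, x2} = {(91,x1), (91,x2), (92,x1), (92,x2)}
  {91, 93} × {x1, x2} = {(91,x1), (91,x2), (93,x1), (93,x2)}
  {91, 92, 93} × {x1, x2} = {(91,x1), (91,x2), (92,x1), (92,x2), (93,x1), (93,x2)}
These 16 distinct sets form the basis B.
Close under arbitrary unions to get τ_{X×Y}; counting gives |τ_{X×Y}| = 36.


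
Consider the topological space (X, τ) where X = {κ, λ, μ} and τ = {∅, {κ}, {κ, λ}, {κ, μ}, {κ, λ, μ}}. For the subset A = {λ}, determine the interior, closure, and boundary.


int(A) = ∅, cl(A) = {λ}, ∂A = {λ}.

Closed sets in (X, τ) are complements of opens:
  closed(X, τ) = {∅, {λ}, {μ}, {λ, μ}, {κ, λ, μ}}.
int(A) = ⋃ {U ∈ τ : U ⊆ A}. Opens contained in A: ∅.
Taking the union of these: int(A) = ∅.
cl(A) = ⋂ {C closed : A ⊆ C}. Closed sets containing A: {λ}, {λ, μ}, {κ, λ, μ}.
Intersecting these: cl(A) = {λ}.
∂A = cl(A) ∖ int(A) = {λ} ∖ ∅ = {λ}.


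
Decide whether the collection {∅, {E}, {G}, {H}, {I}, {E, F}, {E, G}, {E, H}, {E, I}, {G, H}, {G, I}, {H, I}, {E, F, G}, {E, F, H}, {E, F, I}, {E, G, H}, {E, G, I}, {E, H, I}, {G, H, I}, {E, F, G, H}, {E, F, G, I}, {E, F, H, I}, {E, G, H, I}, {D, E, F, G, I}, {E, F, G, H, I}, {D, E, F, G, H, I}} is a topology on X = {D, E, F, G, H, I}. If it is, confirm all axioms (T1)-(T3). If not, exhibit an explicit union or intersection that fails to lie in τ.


τ IS a topology on X.

Axiom (T1): ∅ ∈ τ? Yes; X ∈ τ? Yes.
Axiom (T2/T3): check pairwise unions and intersections of members of τ.
All pairwise intersections and unions checked — each lies in τ. Therefore τ satisfies (T1), (T2), (T3): it IS a topology on X.


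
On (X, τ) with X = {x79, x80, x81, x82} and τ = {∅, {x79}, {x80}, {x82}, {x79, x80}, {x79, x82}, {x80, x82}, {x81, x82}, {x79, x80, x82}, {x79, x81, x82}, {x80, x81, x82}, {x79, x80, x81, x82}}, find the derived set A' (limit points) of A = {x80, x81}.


A' = ∅

For each x ∈ X, list the open sets U ∈ τ with x ∈ U, then check whether U ∩ (A ∖ {x}) ≠ ∅ for every such U.
  x = x79: open {x79} ∋ x has {x79} ∩ (A ∖ {x79}) = ∅, so x is NOT a limit point.
  x = x80: open {x80} ∋ x has {x80} ∩ (A ∖ {x80}) = ∅, so x is NOT a limit point.
  x = x81: open {x81, x82} ∋ x has {x81, x82} ∩ (A ∖ {x81}) = ∅, so x is NOT a limit point.
  x = x82: open {x82} ∋ x has {x82} ∩ (A ∖ {x82}) = ∅, so x is NOT a limit point.
Collecting: A' = ∅.


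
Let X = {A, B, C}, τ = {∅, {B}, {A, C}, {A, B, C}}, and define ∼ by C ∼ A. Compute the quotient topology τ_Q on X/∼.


X/∼ = {[A=C], [B]}; |τ_Q| = 4.

Equivalence classes: [A=C], [B].
Quotient map π: X → X/∼ sends A ↦ [A=C], B ↦ [B], C ↦ [A=C].
For each subset V ⊆ X/∼, compute π^{-1}(V) ⊆ X and check whether π^{-1}(V) ∈ τ. V is open in τ_Q iff π^{-1}(V) ∈ τ.
  V = {}: π^{-1}(V) = ∅ ∈ τ ✓.
  V = {[A=C]}: π^{-1}(V) = {A, C} ∈ τ ✓.
  V = {[B]}: π^{-1}(V) = {B} ∈ τ ✓.
  V = {[A=C], [B]}: π^{-1}(V) = {A, B, C} ∈ τ ✓.
Open sets in the quotient: τ_Q = {{}, {[A=C]}, {[B]}, {[A=C], [B]}} (4 elements).


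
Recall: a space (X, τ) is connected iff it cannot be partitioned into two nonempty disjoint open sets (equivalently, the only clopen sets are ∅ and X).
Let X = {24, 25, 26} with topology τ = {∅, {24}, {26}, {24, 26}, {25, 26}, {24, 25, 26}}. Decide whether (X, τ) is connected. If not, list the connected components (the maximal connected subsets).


(X, τ) is disconnected; components = [{24}, {25, 26}].

Find clopen sets (U ∈ τ with X ∖ U ∈ τ):
  U = ∅, X ∖ U = {24, 25, 26} — both open, so U is clopen.
  U = {24}, X ∖ U = {25, 26} — both open, so U is clopen.
  U = {25, 26}, X ∖ U = {24} — both open, so U is clopen.
  U = {24, 25, 26}, X ∖ U = ∅ — both open, so U is clopen.
Nontrivial clopen(s) exist: e.g. {25, 26}. So (X, τ) is disconnected.
Compute connected components by grouping points that agree on all clopens:
  component: {24}
  component: {25, 26}


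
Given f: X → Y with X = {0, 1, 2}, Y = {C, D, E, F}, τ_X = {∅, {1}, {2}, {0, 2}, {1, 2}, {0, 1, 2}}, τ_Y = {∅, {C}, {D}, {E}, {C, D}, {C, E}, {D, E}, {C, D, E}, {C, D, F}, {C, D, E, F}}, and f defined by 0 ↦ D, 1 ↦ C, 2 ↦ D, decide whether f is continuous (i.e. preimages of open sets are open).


f IS continuous.

Compute f^{-1}(U) for each U ∈ τ_Y:
  U = ∅: f^{-1}(U) = ∅ ∈ τ_X ✓.
  U = {C}: f^{-1}(U) = {1} ∈ τ_X ✓.
  U = {D}: f^{-1}(U) = {0, 2} ∈ τ_X ✓.
  U = {E}: f^{-1}(U) = ∅ ∈ τ_X ✓.
  U = {C, D}: f^{-1}(U) = {0, 1, 2} ∈ τ_X ✓.
  U = {C, E}: f^{-1}(U) = {1} ∈ τ_X ✓.
  U = {D, E}: f^{-1}(U) = {0, 2} ∈ τ_X ✓.
  U = {C, D, E}: f^{-1}(U) = {0, 1, 2} ∈ τ_X ✓.
  U = {C, D, F}: f^{-1}(U) = {0, 1, 2} ∈ τ_X ✓.
  U = {C, D, E, F}: f^{-1}(U) = {0, 1, 2} ∈ τ_X ✓.
Every preimage lies in τ_X, so f IS continuous.


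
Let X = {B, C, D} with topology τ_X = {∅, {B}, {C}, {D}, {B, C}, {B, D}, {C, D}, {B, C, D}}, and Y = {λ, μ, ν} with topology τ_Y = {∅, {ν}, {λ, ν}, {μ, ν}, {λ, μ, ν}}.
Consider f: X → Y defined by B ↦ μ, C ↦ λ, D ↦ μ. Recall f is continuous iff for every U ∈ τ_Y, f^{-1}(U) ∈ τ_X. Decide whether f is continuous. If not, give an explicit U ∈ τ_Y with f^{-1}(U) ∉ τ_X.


f IS continuous.

Compute f^{-1}(U) for each U ∈ τ_Y:
  U = ∅: f^{-1}(U) = ∅ ∈ τ_X ✓.
  U = {ν}: f^{-1}(U) = ∅ ∈ τ_X ✓.
  U = {λ, ν}: f^{-1}(U) = {C} ∈ τ_X ✓.
  U = {μ, ν}: f^{-1}(U) = {B, D} ∈ τ_X ✓.
  U = {λ, μ, ν}: f^{-1}(U) = {B, C, D} ∈ τ_X ✓.
Every preimage lies in τ_X, so f IS continuous.


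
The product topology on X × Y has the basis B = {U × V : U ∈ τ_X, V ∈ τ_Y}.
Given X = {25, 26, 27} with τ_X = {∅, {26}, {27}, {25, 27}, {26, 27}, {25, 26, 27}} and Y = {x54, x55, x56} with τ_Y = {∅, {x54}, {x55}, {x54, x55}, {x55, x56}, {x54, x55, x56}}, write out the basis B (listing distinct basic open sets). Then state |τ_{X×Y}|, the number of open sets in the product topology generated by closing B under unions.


Basis B = {∅ × ∅, {26} × {x54}, {26} × {x55}, {27} × {x54}, {27} × {x55}, {25, 27} × {x54}, {25, 27} × {x55}, {26} × {x54, x55}, {26, 27} × {x54}, {26} × {x55, x56}, {26, 27} × {x55}, {27} × {x54, x55}, {27} × {x55, x56}, {25, 26, 27} × {x54}, {25, 26, 27} × {x55}, {26} × {x54, x55, x56}, {27} × {x54, x55, x56}, {25, 27} × {x54, x55}, {25, 27} × {x55, x56}, {26, 27} × {x54, x55}, {26, 27} × {x55, x56}, {25, 27} × {x54, x55, x56}, {25, 26, 27} × {x54, x55}, {25, 26, 27} × {x55, x56}, {26, 27} × {x54, x55, x56}, {25, 26, 27} × {x54, x55, x56}}; |τ_{X×Y}| = 108.

Enumerate products U × V with U ∈ τ_X, V ∈ τ_Y (deduplicated):
  ∅ × ∅ = {} (∅)
  {26} × {x54} = {(26,x54)}
  {26} × {x55} = {(26,x55)}
  {27} × {x54} = {(27,x54)}
  {27} × {x55} = {(27,x55)}
  {25, 27} × {x54} = {(25,x54), (27,x54)}
  {25, 27} × {x55} = {(25,x55), (27,x55)}
  {26} × {x54, x55} = {(26,x54), (26,x55)}
  {26, 27} × {x54} = {(26,x54), (27,x54)}
  {26} × {x55, x56} = {(26,x55), (26,x56)}
  {26, 27} × {x55} = {(26,x55), (27,x55)}
  {27} × {x54, x55} = {(27,x54), (27,x55)}
  {27} × {x55, x56} = {(27,x55), (27,x56)}
  {25, 26, 27} × {x54} = {(25,x54), (26,x54), (27,x54)}
  {25, 26, 27} × {x55} = {(25,x55), (26,x55), (27,x55)}
  {26} × {x54, x55, x56} = {(26,x54), (26,x55), (26,x56)}
  {27} × {x54, x55, x56} = {(27,x54), (27,x55), (27,x56)}
  {25, 27} × {x54, x55} = {(25,x54), (25,x55), (27,x54), (27,x55)}
  {25, 27} × {x55, x56} = {(25,x55), (25,x56), (27,x55), (27,x56)}
  {26, 27} × {x54, x55} = {(26,x54), (26,x55), (27,x54), (27,x55)}
  {26, 27} × {x55, x56} = {(26,x55), (26,x56), (27,x55), (27,x56)}
  {25, 27} × {x54, x55, x56} = {(25,x54), (25,x55), (25,x56), (27,x54), (27,x55), (27,x56)}
  {25, 26, 27} × {x54, x55} = {(25,x54), (25,x55), (26,x54), (26,x55), (27,x54), (27,x55)}
  {25, 26, 27} × {x55, x56} = {(25,x55), (25,x56), (26,x55), (26,x56), (27,x55), (27,x56)}
  {26, 27} × {x54, x55, x56} = {(26,x54), (26,x55), (26,x56), (27,x54), (27,x55), (27,x56)}
  {25, 26, 27} × {x54, x55, x56} = {(25,x54), (25,x55), (25,x56), (26,x54), (26,x55), (26,x56), (27,x54), (27,x55), (27,x56)}
These 26 distinct sets form the basis B.
Close under arbitrary unions to get τ_{X×Y}; counting gives |τ_{X×Y}| = 108.


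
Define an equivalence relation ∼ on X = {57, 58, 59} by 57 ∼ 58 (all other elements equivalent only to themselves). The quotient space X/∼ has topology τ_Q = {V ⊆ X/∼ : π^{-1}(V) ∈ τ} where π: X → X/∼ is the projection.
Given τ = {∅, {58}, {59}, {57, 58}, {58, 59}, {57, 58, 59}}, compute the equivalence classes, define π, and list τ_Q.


X/∼ = {[57=58], [59]}; |τ_Q| = 4.

Equivalence classes: [57=58], [59].
Quotient map π: X → X/∼ sends 57 ↦ [57=58], 58 ↦ [57=58], 59 ↦ [59].
For each subset V ⊆ X/∼, compute π^{-1}(V) ⊆ X and check whether π^{-1}(V) ∈ τ. V is open in τ_Q iff π^{-1}(V) ∈ τ.
  V = {}: π^{-1}(V) = ∅ ∈ τ ✓.
  V = {[57=58]}: π^{-1}(V) = {57, 58} ∈ τ ✓.
  V = {[59]}: π^{-1}(V) = {59} ∈ τ ✓.
  V = {[57=58], [59]}: π^{-1}(V) = {57, 58, 59} ∈ τ ✓.
Open sets in the quotient: τ_Q = {{}, {[57=58]}, {[59]}, {[57=58], [59]}} (4 elements).


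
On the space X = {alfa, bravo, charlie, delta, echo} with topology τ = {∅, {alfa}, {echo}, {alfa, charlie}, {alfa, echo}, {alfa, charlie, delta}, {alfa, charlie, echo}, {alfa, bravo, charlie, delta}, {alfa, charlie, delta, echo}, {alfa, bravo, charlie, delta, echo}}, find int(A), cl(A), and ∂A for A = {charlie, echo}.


int(A) = {echo}, cl(A) = {bravo, charlie, delta, echo}, ∂A = {bravo, charlie, delta}.

Closed sets in (X, τ) are complements of opens:
  closed(X, τ) = {∅, {bravo}, {echo}, {bravo, delta}, {bravo, echo}, {bravo, charlie, delta}, {bravo, delta, echo}, {alfa, bravo, charlie, delta}, {bravo, charlie, delta, echo}, {alfa, bravo, charlie, delta, echo}}.
int(A) = ⋃ {U ∈ τ : U ⊆ A}. Opens contained in A: ∅, {echo}.
Taking the union of these: int(A) = {echo}.
cl(A) = ⋂ {C closed : A ⊆ C}. Closed sets containing A: {bravo, charlie, delta, echo}, {alfa, bravo, charlie, delta, echo}.
Intersecting these: cl(A) = {bravo, charlie, delta, echo}.
∂A = cl(A) ∖ int(A) = {bravo, charlie, delta, echo} ∖ {echo} = {bravo, charlie, delta}.


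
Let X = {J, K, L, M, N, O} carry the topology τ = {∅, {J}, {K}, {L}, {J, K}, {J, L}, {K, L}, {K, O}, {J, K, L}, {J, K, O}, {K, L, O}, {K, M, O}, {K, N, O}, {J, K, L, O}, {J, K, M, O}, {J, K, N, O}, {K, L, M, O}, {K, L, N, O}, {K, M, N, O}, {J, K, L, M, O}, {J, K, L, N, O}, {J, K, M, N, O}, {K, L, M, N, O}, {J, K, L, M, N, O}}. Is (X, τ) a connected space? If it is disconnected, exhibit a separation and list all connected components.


(X, τ) is disconnected; components = [{J}, {L}, {K, M, N, O}].

Find clopen sets (U ∈ τ with X ∖ U ∈ τ):
  U = ∅, X ∖ U = {J, K, L, M, N, O} — both open, so U is clopen.
  U = {J}, X ∖ U = {K, L, M, N, O} — both open, so U is clopen.
  U = {L}, X ∖ U = {J, K, M, N, O} — both open, so U is clopen.
  U = {J, L}, X ∖ U = {K, M, N, O} — both open, so U is clopen.
  U = {K, M, N, O}, X ∖ U = {J, L} — both open, so U is clopen.
  U = {J, K, M, N, O}, X ∖ U = {L} — both open, so U is clopen.
  U = {K, L, M, N, O}, X ∖ U = {J} — both open, so U is clopen.
  U = {J, K, L, M, N, O}, X ∖ U = ∅ — both open, so U is clopen.
Nontrivial clopen(s) exist: e.g. {J, K, M, N, O}. So (X, τ) is disconnected.
Compute connected components by grouping points that agree on all clopens:
  component: {J}
  component: {L}
  component: {K, M, N, O}


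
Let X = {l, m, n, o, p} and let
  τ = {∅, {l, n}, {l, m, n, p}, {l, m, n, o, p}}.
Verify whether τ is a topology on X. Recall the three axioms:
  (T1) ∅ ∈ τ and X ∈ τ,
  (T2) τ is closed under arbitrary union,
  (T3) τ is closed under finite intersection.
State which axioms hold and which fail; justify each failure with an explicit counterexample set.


τ IS a topology on X.

Axiom (T1): ∅ ∈ τ? Yes; X ∈ τ? Yes.
Axiom (T2/T3): check pairwise unions and intersections of members of τ.
All pairwise intersections and unions checked — each lies in τ. Therefore τ satisfies (T1), (T2), (T3): it IS a topology on X.


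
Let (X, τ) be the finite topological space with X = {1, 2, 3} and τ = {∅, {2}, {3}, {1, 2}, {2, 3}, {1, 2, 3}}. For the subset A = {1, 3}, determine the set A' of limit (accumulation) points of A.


A' = ∅

For each x ∈ X, list the open sets U ∈ τ with x ∈ U, then check whether U ∩ (A ∖ {x}) ≠ ∅ for every such U.
  x = 1: open {1, 2} ∋ x has {1, 2} ∩ (A ∖ {1}) = ∅, so x is NOT a limit point.
  x = 2: open {2} ∋ x has {2} ∩ (A ∖ {2}) = ∅, so x is NOT a limit point.
  x = 3: open {3} ∋ x has {3} ∩ (A ∖ {3}) = ∅, so x is NOT a limit point.
Collecting: A' = ∅.


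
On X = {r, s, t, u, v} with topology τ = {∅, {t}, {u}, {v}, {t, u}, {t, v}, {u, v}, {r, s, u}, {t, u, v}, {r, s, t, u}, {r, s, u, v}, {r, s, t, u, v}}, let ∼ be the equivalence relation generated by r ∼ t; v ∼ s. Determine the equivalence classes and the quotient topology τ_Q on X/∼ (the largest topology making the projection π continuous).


X/∼ = {[r=t], [s=v], [u]}; |τ_Q| = 3.

Equivalence classes: [r=t], [s=v], [u].
Quotient map π: X → X/∼ sends r ↦ [r=t], s ↦ [s=v], t ↦ [r=t], u ↦ [u], v ↦ [s=v].
For each subset V ⊆ X/∼, compute π^{-1}(V) ⊆ X and check whether π^{-1}(V) ∈ τ. V is open in τ_Q iff π^{-1}(V) ∈ τ.
  V = {}: π^{-1}(V) = ∅ ∈ τ ✓.
  V = {[r=t]}: π^{-1}(V) = {r, t} ∉ τ ✗.
  V = {[s=v]}: π^{-1}(V) = {s, v} ∉ τ ✗.
  V = {[r=t], [s=v]}: π^{-1}(V) = {r, s, t, v} ∉ τ ✗.
  V = {[u]}: π^{-1}(V) = {u} ∈ τ ✓.
  V = {[r=t], [u]}: π^{-1}(V) = {r, t, u} ∉ τ ✗.
  V = {[s=v], [u]}: π^{-1}(V) = {s, u, v} ∉ τ ✗.
  V = {[r=t], [s=v], [u]}: π^{-1}(V) = {r, s, t, u, v} ∈ τ ✓.
Open sets in the quotient: τ_Q = {{}, {[u]}, {[r=t], [s=v], [u]}} (3 elements).


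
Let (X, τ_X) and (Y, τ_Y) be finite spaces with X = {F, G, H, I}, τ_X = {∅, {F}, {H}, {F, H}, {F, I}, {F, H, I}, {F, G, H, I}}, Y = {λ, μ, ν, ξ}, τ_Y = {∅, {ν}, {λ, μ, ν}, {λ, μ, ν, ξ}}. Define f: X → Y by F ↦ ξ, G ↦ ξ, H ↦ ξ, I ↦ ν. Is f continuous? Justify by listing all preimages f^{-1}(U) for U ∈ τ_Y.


f is NOT continuous.

Compute f^{-1}(U) for each U ∈ τ_Y:
  U = ∅: f^{-1}(U) = ∅ ∈ τ_X ✓.
  U = {ν}: f^{-1}(U) = {I} ∉ τ_X ✗.
  U = {λ, μ, ν}: f^{-1}(U) = {I} ∉ τ_X ✗.
  U = {λ, μ, ν, ξ}: f^{-1}(U) = {F, G, H, I} ∈ τ_X ✓.
Found U = {ν} with f^{-1}(U) = {I} not in τ_X. Therefore f is NOT continuous.


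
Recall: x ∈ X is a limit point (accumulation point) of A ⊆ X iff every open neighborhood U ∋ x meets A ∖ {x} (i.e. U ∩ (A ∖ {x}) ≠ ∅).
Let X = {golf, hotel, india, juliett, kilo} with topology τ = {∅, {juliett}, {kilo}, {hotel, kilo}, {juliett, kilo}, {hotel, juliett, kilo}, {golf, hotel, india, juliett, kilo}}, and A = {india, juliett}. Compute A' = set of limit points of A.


A' = {golf, india}

For each x ∈ X, list the open sets U ∈ τ with x ∈ U, then check whether U ∩ (A ∖ {x}) ≠ ∅ for every such U.
  x = golf: opens ∋ x are {golf, hotel, india, juliett, kilo}; each meets A ∖ {golf}, so x IS a limit point.
  x = hotel: open {hotel, kilo} ∋ x has {hotel, kilo} ∩ (A ∖ {hotel}) = ∅, so x is NOT a limit point.
  x = india: opens ∋ x are {golf, hotel, india, juliett, kilo}; each meets A ∖ {india}, so x IS a limit point.
  x = juliett: open {juliett} ∋ x has {juliett} ∩ (A ∖ {juliett}) = ∅, so x is NOT a limit point.
  x = kilo: open {kilo} ∋ x has {kilo} ∩ (A ∖ {kilo}) = ∅, so x is NOT a limit point.
Collecting: A' = {golf, india}.


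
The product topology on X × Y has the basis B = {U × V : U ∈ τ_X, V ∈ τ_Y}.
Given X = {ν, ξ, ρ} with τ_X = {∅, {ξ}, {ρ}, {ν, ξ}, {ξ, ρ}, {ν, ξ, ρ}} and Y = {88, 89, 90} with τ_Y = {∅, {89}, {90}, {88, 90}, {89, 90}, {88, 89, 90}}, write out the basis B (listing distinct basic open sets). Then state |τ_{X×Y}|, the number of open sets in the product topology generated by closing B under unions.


Basis B = {∅ × ∅, {ξ} × {89}, {ξ} × {90}, {ρ} × {89}, {ρ} × {90}, {ν, ξ} × {89}, {ν, ξ} × {90}, {ξ} × {88, 90}, {ξ} × {89, 90}, {ξ, ρ} × {89}, {ξ, ρ} × {90}, {ρ} × {88, 90}, {ρ} × {89, 90}, {ν, ξ, ρ} × {89}, {ν, ξ, ρ} × {90}, {ξ} × {88, 89, 90}, {ρ} × {88, 89, 90}, {ν, ξ} × {88, 90}, {ν, ξ} × {89, 90}, {ξ, ρ} × {88, 90}, {ξ, ρ} × {89, 90}, {ν, ξ} × {88, 89, 90}, {ν, ξ, ρ} × {88, 90}, {ν, ξ, ρ} × {89, 90}, {ξ, ρ} × {88, 89, 90}, {ν, ξ, ρ} × {88, 89, 90}}; |τ_{X×Y}| = 108.

Enumerate products U × V with U ∈ τ_X, V ∈ τ_Y (deduplicated):
  ∅ × ∅ = {} (∅)
  {ξ} × {89} = {(ξ,89)}
  {ξ} × {90} = {(ξ,90)}
  {ρ} × {89} = {(ρ,89)}
  {ρ} × {90} = {(ρ,90)}
  {ν, ξ} × {89} = {(ν,89), (ξ,89)}
  {ν, ξ} × {90} = {(ν,90), (ξ,90)}
  {ξ} × {88, 90} = {(ξ,88), (ξ,90)}
  {ξ} × {89, 90} = {(ξ,89), (ξ,90)}
  {ξ, ρ} × {89} = {(ξ,89), (ρ,89)}
  {ξ, ρ} × {90} = {(ξ,90), (ρ,90)}
  {ρ} × {88, 90} = {(ρ,88), (ρ,90)}
  {ρ} × {89, 90} = {(ρ,89), (ρ,90)}
  {ν, ξ, ρ} × {89} = {(ν,89), (ξ,89), (ρ,89)}
  {ν, ξ, ρ} × {90} = {(ν,90), (ξ,90), (ρ,90)}
  {ξ} × {88, 89, 90} = {(ξ,88), (ξ,89), (ξ,90)}
  {ρ} × {88, 89, 90} = {(ρ,88), (ρ,89), (ρ,90)}
  {ν, ξ} × {88, 90} = {(ν,88), (ν,90), (ξ,88), (ξ,90)}
  {ν, ξ} × {89, 90} = {(ν,89), (ν,90), (ξ,89), (ξ,90)}
  {ξ, ρ} × {88, 90} = {(ξ,88), (ξ,90), (ρ,88), (ρ,90)}
  {ξ, ρ} × {89, 90} = {(ξ,89), (ξ,90), (ρ,89), (ρ,90)}
  {ν, ξ} × {88, 89, 90} = {(ν,88), (ν,89), (ν,90), (ξ,88), (ξ,89), (ξ,90)}
  {ν, ξ, ρ} × {88, 90} = {(ν,88), (ν,90), (ξ,88), (ξ,90), (ρ,88), (ρ,90)}
  {ν, ξ, ρ} × {89, 90} = {(ν,89), (ν,90), (ξ,89), (ξ,90), (ρ,89), (ρ,90)}
  {ξ, ρ} × {88, 89, 90} = {(ξ,88), (ξ,89), (ξ,90), (ρ,88), (ρ,89), (ρ,90)}
  {ν, ξ, ρ} × {88, 89, 90} = {(ν,88), (ν,89), (ν,90), (ξ,88), (ξ,89), (ξ,90), (ρ,88), (ρ,89), (ρ,90)}
These 26 distinct sets form the basis B.
Close under arbitrary unions to get τ_{X×Y}; counting gives |τ_{X×Y}| = 108.


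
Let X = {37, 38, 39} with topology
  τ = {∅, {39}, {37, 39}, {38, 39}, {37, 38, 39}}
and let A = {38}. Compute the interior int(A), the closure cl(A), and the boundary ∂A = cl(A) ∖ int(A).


int(A) = ∅, cl(A) = {38}, ∂A = {38}.

Closed sets in (X, τ) are complements of opens:
  closed(X, τ) = {∅, {37}, {38}, {37, 38}, {37, 38, 39}}.
int(A) = ⋃ {U ∈ τ : U ⊆ A}. Opens contained in A: ∅.
Taking the union of these: int(A) = ∅.
cl(A) = ⋂ {C closed : A ⊆ C}. Closed sets containing A: {38}, {37, 38}, {37, 38, 39}.
Intersecting these: cl(A) = {38}.
∂A = cl(A) ∖ int(A) = {38} ∖ ∅ = {38}.


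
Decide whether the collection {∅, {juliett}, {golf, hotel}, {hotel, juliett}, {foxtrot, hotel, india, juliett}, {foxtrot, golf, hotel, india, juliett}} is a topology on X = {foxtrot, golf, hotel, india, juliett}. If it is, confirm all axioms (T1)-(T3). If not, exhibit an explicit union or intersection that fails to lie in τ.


τ is NOT a topology on X.

Axiom (T1): ∅ ∈ τ? Yes; X ∈ τ? Yes.
Axiom (T2/T3): check pairwise unions and intersections of members of τ.
Counterexample for (T2): {juliett} ∪ {golf, hotel} = {golf, hotel, juliett} ∉ τ. Therefore τ is NOT a topology.
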